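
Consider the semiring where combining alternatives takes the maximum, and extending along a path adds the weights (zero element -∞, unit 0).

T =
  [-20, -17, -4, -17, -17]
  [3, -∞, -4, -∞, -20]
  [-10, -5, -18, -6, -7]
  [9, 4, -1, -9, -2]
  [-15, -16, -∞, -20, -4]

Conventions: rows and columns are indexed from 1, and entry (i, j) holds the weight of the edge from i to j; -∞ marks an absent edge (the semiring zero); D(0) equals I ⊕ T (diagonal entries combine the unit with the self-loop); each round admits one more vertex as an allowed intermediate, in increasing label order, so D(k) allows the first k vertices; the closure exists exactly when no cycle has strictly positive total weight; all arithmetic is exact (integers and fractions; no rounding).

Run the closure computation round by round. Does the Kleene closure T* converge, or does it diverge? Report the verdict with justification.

D(0):
  [0, -17, -4, -17, -17]
  [3, 0, -4, -∞, -20]
  [-10, -5, 0, -6, -7]
  [9, 4, -1, 0, -2]
  [-15, -16, -∞, -20, 0]
D(1):
  [0, -17, -4, -17, -17]
  [3, 0, -1, -14, -14]
  [-10, -5, 0, -6, -7]
  [9, 4, 5, 0, -2]
  [-15, -16, -19, -20, 0]
D(2):
  [0, -17, -4, -17, -17]
  [3, 0, -1, -14, -14]
  [-2, -5, 0, -6, -7]
  [9, 4, 5, 0, -2]
  [-13, -16, -17, -20, 0]
D(3):
  [0, -9, -4, -10, -11]
  [3, 0, -1, -7, -8]
  [-2, -5, 0, -6, -7]
  [9, 4, 5, 0, -2]
  [-13, -16, -17, -20, 0]
D(4):
  [0, -6, -4, -10, -11]
  [3, 0, -1, -7, -8]
  [3, -2, 0, -6, -7]
  [9, 4, 5, 0, -2]
  [-11, -16, -15, -20, 0]
D(5):
  [0, -6, -4, -10, -11]
  [3, 0, -1, -7, -8]
  [3, -2, 0, -6, -7]
  [9, 4, 5, 0, -2]
  [-11, -16, -15, -20, 0]
Key observation: every diagonal entry stays at the unit through all rounds, so no improving cycle exists.
Answer: CONVERGES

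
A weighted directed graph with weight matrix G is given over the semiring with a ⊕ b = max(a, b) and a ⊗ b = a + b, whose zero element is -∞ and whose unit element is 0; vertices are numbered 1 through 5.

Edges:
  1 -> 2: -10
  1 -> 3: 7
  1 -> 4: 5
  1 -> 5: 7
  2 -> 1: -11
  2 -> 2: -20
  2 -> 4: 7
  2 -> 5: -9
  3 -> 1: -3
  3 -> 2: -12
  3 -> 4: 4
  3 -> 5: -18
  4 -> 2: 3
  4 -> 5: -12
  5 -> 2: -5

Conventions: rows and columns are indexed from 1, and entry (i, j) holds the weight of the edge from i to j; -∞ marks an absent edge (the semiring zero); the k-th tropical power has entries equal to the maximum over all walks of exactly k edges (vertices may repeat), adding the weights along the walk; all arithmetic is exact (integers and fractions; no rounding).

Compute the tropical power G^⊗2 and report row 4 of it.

G^⊗2:
  [4, 8, -∞, 11, -7]
  [-31, 10, -4, -6, -4]
  [-23, 7, 4, 2, 4]
  [-8, -17, -∞, 10, -6]
  [-16, -25, -∞, 2, -14]
Answer: row 4 of G^⊗2 = [-8, -17, -∞, 10, -6]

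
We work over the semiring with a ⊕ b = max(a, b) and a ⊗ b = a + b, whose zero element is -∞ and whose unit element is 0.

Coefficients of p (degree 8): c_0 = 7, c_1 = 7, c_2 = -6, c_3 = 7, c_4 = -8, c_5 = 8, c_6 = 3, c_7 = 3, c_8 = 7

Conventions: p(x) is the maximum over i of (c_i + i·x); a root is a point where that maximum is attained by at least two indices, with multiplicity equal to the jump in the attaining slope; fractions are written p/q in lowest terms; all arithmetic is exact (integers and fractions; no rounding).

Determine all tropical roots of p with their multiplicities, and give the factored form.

hull edge (i=0, c=7) to (i=5, c=8): slope 1/5, span 5
hull edge (i=5, c=8) to (i=8, c=7): slope -1/3, span 3
Factored form: p(x) = 7 ⊗ (x ⊕ (-1/5)) ⊗ (x ⊕ (-1/5)) ⊗ (x ⊕ (-1/5)) ⊗ (x ⊕ (-1/5)) ⊗ (x ⊕ (-1/5)) ⊗ (x ⊕ 1/3) ⊗ (x ⊕ 1/3) ⊗ (x ⊕ 1/3)
Answer: roots = -1/5 (mult 5), 1/3 (mult 3)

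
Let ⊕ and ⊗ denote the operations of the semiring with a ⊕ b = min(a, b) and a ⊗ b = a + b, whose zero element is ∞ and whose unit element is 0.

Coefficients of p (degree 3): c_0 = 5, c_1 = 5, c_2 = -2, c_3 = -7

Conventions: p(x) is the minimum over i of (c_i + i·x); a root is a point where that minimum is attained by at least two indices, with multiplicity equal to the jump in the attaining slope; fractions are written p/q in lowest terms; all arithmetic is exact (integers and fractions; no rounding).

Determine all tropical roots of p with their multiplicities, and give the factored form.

hull edge (i=0, c=5) to (i=3, c=-7): slope -4, span 3
Factored form: p(x) = -7 ⊗ (x ⊕ 4) ⊗ (x ⊕ 4) ⊗ (x ⊕ 4)
Answer: roots = 4 (mult 3)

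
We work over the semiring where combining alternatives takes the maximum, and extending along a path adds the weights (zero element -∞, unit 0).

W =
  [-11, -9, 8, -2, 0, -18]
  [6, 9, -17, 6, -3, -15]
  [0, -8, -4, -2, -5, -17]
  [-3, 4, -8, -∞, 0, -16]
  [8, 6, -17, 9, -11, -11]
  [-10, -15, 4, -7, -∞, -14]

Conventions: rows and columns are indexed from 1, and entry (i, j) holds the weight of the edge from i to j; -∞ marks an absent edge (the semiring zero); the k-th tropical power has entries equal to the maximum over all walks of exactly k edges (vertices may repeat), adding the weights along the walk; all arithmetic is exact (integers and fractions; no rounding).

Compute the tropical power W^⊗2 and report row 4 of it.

W^⊗2:
  [8, 6, 4, 9, 3, -9]
  [15, 18, 14, 15, 6, -6]
  [3, 2, 8, 4, 0, -16]
  [10, 13, 5, 10, 1, -11]
  [12, 15, 16, 12, 9, -7]
  [4, -3, 0, 2, -1, -13]
Answer: row 4 of W^⊗2 = [10, 13, 5, 10, 1, -11]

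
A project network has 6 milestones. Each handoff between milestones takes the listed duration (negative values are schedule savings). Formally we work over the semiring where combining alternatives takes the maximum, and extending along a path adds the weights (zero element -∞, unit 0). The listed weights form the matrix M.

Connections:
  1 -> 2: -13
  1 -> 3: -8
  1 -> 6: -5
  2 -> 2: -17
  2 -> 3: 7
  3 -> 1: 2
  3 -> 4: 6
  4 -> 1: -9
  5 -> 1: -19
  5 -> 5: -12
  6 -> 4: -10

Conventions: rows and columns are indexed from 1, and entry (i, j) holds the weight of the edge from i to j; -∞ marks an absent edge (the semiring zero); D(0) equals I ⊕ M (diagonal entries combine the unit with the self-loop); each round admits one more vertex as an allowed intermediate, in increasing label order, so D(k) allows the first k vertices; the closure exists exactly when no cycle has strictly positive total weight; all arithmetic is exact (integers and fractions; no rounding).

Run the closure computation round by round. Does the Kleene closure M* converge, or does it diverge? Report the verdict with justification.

D(0):
  [0, -13, -8, -∞, -∞, -5]
  [-∞, 0, 7, -∞, -∞, -∞]
  [2, -∞, 0, 6, -∞, -∞]
  [-9, -∞, -∞, 0, -∞, -∞]
  [-19, -∞, -∞, -∞, 0, -∞]
  [-∞, -∞, -∞, -10, -∞, 0]
D(1):
  [0, -13, -8, -∞, -∞, -5]
  [-∞, 0, 7, -∞, -∞, -∞]
  [2, -11, 0, 6, -∞, -3]
  [-9, -22, -17, 0, -∞, -14]
  [-19, -32, -27, -∞, 0, -24]
  [-∞, -∞, -∞, -10, -∞, 0]
D(2):
  [0, -13, -6, -∞, -∞, -5]
  [-∞, 0, 7, -∞, -∞, -∞]
  [2, -11, 0, 6, -∞, -3]
  [-9, -22, -15, 0, -∞, -14]
  [-19, -32, -25, -∞, 0, -24]
  [-∞, -∞, -∞, -10, -∞, 0]
D(3):
  [0, -13, -6, 0, -∞, -5]
  [9, 0, 7, 13, -∞, 4]
  [2, -11, 0, 6, -∞, -3]
  [-9, -22, -15, 0, -∞, -14]
  [-19, -32, -25, -19, 0, -24]
  [-∞, -∞, -∞, -10, -∞, 0]
D(4):
  [0, -13, -6, 0, -∞, -5]
  [9, 0, 7, 13, -∞, 4]
  [2, -11, 0, 6, -∞, -3]
  [-9, -22, -15, 0, -∞, -14]
  [-19, -32, -25, -19, 0, -24]
  [-19, -32, -25, -10, -∞, 0]
D(5):
  [0, -13, -6, 0, -∞, -5]
  [9, 0, 7, 13, -∞, 4]
  [2, -11, 0, 6, -∞, -3]
  [-9, -22, -15, 0, -∞, -14]
  [-19, -32, -25, -19, 0, -24]
  [-19, -32, -25, -10, -∞, 0]
D(6):
  [0, -13, -6, 0, -∞, -5]
  [9, 0, 7, 13, -∞, 4]
  [2, -11, 0, 6, -∞, -3]
  [-9, -22, -15, 0, -∞, -14]
  [-19, -32, -25, -19, 0, -24]
  [-19, -32, -25, -10, -∞, 0]
Key observation: every diagonal entry stays at the unit through all rounds, so no improving cycle exists.
Answer: CONVERGES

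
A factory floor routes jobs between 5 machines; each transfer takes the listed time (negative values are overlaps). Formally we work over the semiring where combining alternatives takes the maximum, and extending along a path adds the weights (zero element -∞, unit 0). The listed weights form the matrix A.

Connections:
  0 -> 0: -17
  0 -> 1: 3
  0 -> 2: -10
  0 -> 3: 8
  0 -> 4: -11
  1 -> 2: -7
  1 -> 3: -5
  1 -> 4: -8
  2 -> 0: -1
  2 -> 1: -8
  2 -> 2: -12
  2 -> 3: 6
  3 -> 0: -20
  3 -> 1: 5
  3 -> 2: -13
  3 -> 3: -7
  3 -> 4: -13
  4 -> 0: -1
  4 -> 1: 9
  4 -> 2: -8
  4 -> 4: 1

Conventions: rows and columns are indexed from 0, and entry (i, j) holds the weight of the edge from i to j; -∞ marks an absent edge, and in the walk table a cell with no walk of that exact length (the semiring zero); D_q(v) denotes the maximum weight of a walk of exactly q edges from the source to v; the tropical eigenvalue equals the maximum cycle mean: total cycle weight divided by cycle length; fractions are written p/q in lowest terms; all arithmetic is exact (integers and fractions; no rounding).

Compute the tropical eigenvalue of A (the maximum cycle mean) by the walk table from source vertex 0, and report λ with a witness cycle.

q=0: [0, -∞, -∞, -∞, -∞]
q=1: [-17, 3, -10, 8, -11]
q=2: [-11, 13, -4, 1, -5]
q=3: [-5, 6, 6, 8, 5]
q=4: [5, 14, -1, 12, 6]
q=5: [5, 17, 7, 13, 7]
Optimal cycle mean attained by: cycle 1->2->3->1, total (-7) + 6 + 5, length 3.
Answer: λ = 4/3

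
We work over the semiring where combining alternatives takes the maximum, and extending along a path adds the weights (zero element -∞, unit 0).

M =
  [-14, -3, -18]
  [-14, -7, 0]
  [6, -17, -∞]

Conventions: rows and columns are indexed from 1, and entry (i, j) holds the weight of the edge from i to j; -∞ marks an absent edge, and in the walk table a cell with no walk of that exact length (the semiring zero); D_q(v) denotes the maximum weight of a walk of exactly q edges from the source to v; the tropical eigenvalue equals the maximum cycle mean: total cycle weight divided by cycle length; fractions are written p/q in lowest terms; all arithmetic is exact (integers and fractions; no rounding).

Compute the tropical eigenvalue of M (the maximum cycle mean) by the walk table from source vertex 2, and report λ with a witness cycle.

q=0: [-∞, 0, -∞]
q=1: [-14, -7, 0]
q=2: [6, -14, -7]
q=3: [-1, 3, -12]
Optimal cycle mean attained by: cycle 1->2->3->1, total (-3) + 0 + 6, length 3.
Answer: λ = 1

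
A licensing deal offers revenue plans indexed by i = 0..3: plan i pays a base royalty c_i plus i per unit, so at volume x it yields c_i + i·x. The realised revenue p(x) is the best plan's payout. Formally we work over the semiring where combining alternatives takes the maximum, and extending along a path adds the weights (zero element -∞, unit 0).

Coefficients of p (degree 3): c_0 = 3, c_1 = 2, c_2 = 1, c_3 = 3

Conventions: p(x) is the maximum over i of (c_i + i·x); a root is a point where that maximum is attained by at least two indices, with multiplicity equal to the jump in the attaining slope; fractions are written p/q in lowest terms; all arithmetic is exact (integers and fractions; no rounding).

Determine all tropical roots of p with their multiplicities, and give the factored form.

hull edge (i=0, c=3) to (i=3, c=3): slope 0, span 3
Factored form: p(x) = 3 ⊗ (x ⊕ 0) ⊗ (x ⊕ 0) ⊗ (x ⊕ 0)
Answer: roots = 0 (mult 3)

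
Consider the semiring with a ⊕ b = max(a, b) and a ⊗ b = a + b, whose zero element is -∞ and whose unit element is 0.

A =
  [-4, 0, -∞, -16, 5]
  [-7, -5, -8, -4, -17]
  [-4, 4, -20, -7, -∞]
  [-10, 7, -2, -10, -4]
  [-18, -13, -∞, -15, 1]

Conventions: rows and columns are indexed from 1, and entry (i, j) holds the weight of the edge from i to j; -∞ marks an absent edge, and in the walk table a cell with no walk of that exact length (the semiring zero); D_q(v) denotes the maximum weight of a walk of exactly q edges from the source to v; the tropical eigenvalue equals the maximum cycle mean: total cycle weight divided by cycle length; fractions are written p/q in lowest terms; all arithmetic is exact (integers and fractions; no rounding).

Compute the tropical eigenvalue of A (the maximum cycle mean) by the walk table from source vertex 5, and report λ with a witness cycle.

q=0: [-∞, -∞, -∞, -∞, 0]
q=1: [-18, -13, -∞, -15, 1]
q=2: [-17, -8, -17, -14, 2]
q=3: [-15, -7, -16, -12, 3]
q=4: [-14, -5, -14, -11, 4]
q=5: [-12, -4, -13, -9, 5]
Optimal cycle mean attained by: cycle 2->4->2, total (-4) + 7, length 2.
Answer: λ = 3/2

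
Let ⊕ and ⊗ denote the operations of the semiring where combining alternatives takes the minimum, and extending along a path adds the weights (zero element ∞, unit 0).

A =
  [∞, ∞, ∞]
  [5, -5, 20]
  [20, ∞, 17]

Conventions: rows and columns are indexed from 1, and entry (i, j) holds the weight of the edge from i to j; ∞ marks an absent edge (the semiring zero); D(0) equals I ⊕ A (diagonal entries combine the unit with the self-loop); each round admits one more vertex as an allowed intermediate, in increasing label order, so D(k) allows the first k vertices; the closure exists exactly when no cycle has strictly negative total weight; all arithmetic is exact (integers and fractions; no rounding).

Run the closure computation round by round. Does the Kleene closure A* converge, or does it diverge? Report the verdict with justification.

Detection: at round 0, diagonal entry (2, 2) turns strictly negative.
Key observation: the cycle 2->2 has total weight (-5), which is strictly negative.
Answer: DIVERGES — negative cycle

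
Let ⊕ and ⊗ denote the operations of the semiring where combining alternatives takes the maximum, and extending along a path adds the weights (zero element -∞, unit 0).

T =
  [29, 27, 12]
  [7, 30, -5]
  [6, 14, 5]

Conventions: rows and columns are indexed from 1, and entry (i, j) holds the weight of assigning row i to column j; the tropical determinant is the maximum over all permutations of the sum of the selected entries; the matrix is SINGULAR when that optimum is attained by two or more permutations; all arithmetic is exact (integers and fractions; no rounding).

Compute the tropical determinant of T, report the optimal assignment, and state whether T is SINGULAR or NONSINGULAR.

σ = (1, 2, 3): 29 + 30 + 5 = 64
σ = (1, 3, 2): 29 + (-5) + 14 = 38
σ = (2, 1, 3): 27 + 7 + 5 = 39
σ = (2, 3, 1): 27 + (-5) + 6 = 28
σ = (3, 1, 2): 12 + 7 + 14 = 33
σ = (3, 2, 1): 12 + 30 + 6 = 48
Optimal value attained by: σ = (1, 2, 3).
Answer: det⊕(T) = 64; verdict: NONSINGULAR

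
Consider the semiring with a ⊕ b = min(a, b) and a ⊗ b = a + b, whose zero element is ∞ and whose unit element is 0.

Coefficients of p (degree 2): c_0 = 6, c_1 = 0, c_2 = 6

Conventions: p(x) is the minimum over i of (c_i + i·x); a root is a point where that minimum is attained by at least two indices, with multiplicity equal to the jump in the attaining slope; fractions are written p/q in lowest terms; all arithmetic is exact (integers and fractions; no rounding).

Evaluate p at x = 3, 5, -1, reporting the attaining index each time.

p(3) = min(6+0·3=6, 0+1·3=3, 6+2·3=12) = 3 (attained by i=1)
p(5) = min(6+0·5=6, 0+1·5=5, 6+2·5=16) = 5 (attained by i=1)
p(-1) = min(6+0·(-1)=6, 0+1·(-1)=-1, 6+2·(-1)=4) = -1 (attained by i=1)
Answer: p(3) = 3; p(5) = 5; p(-1) = -1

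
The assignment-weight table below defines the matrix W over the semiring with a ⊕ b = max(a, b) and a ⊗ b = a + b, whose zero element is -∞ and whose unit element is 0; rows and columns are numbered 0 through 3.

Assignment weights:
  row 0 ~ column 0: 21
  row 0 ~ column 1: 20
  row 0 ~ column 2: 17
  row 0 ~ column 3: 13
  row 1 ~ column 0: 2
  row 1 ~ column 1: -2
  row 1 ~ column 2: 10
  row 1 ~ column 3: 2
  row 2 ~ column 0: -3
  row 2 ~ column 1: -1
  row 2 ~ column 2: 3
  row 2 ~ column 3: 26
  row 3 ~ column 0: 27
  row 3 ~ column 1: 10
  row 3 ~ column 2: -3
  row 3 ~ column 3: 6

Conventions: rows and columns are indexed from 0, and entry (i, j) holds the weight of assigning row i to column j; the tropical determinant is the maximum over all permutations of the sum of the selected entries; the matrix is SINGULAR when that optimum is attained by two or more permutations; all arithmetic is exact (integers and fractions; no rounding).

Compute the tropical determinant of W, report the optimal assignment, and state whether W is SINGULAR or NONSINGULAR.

σ = (0, 1, 2, 3): 21 + (-2) + 3 + 6 = 28
σ = (0, 1, 3, 2): 21 + (-2) + 26 + (-3) = 42
σ = (0, 2, 1, 3): 21 + 10 + (-1) + 6 = 36
σ = (0, 2, 3, 1): 21 + 10 + 26 + 10 = 67
σ = (0, 3, 1, 2): 21 + 2 + (-1) + (-3) = 19
σ = (0, 3, 2, 1): 21 + 2 + 3 + 10 = 36
σ = (1, 0, 2, 3): 20 + 2 + 3 + 6 = 31
σ = (1, 0, 3, 2): 20 + 2 + 26 + (-3) = 45
σ = (1, 2, 0, 3): 20 + 10 + (-3) + 6 = 33
σ = (1, 2, 3, 0): 20 + 10 + 26 + 27 = 83
σ = (1, 3, 0, 2): 20 + 2 + (-3) + (-3) = 16
σ = (1, 3, 2, 0): 20 + 2 + 3 + 27 = 52
σ = (2, 0, 1, 3): 17 + 2 + (-1) + 6 = 24
σ = (2, 0, 3, 1): 17 + 2 + 26 + 10 = 55
σ = (2, 1, 0, 3): 17 + (-2) + (-3) + 6 = 18
σ = (2, 1, 3, 0): 17 + (-2) + 26 + 27 = 68
σ = (2, 3, 0, 1): 17 + 2 + (-3) + 10 = 26
σ = (2, 3, 1, 0): 17 + 2 + (-1) + 27 = 45
σ = (3, 0, 1, 2): 13 + 2 + (-1) + (-3) = 11
σ = (3, 0, 2, 1): 13 + 2 + 3 + 10 = 28
σ = (3, 1, 0, 2): 13 + (-2) + (-3) + (-3) = 5
σ = (3, 1, 2, 0): 13 + (-2) + 3 + 27 = 41
σ = (3, 2, 0, 1): 13 + 10 + (-3) + 10 = 30
σ = (3, 2, 1, 0): 13 + 10 + (-1) + 27 = 49
Optimal value attained by: σ = (1, 2, 3, 0).
Answer: det⊕(W) = 83; verdict: NONSINGULAR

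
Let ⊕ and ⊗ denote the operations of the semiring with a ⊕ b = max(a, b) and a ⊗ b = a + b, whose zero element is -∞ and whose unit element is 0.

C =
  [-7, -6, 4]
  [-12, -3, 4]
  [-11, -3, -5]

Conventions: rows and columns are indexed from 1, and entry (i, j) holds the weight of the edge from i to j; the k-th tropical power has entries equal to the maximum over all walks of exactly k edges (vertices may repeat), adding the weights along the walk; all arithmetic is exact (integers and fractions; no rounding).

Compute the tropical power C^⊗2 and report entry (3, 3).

C^⊗2:
  [-7, 1, -1]
  [-7, 1, 1]
  [-15, -6, 1]
Key observation: the optimum is the walk 3->2->3, with weight (-3) + 4 = 1.
Optimal value attained by: walk 3->2->3.
Answer: (C^⊗2)[3][3] = 1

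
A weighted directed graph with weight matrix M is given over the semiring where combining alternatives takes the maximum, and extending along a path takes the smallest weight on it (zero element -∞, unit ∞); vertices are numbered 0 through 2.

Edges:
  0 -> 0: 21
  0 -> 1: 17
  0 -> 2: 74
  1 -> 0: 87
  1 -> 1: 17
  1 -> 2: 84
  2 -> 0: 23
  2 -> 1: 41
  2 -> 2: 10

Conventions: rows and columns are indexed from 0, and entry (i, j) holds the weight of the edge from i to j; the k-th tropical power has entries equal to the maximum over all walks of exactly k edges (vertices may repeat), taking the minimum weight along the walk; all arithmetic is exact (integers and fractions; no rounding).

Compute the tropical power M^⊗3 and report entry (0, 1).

M^⊗2:
  [23, 41, 21]
  [23, 41, 74]
  [41, 17, 41]
M^⊗3:
  [41, 21, 41]
  [41, 41, 41]
  [23, 41, 41]
Key observation: the optimum is the walk 0->0->2->1, with weight 21 min 74 min 41 = 21.
Optimal value attained by: walk 0->0->2->1.
Answer: (M^⊗3)[0][1] = 21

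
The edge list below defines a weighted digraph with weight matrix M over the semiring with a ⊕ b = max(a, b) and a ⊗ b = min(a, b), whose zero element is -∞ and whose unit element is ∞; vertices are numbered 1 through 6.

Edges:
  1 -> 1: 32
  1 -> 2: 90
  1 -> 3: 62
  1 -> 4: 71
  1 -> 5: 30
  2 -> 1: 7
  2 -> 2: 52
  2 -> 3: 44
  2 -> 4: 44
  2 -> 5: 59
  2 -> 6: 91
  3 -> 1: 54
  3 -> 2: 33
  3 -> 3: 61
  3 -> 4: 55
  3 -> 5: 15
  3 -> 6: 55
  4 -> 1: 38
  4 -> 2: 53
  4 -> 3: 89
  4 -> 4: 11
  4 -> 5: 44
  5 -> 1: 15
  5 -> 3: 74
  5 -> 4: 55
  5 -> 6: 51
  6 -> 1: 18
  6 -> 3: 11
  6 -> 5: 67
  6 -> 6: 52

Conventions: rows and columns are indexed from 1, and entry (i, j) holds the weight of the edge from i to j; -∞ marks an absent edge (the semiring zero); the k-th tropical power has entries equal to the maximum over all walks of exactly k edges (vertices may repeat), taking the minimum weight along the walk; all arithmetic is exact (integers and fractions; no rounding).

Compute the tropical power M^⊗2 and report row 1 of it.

M^⊗2:
  [54, 53, 71, 55, 59, 90]
  [44, 52, 59, 55, 67, 52]
  [54, 54, 61, 55, 55, 55]
  [54, 52, 61, 55, 53, 55]
  [54, 53, 61, 55, 51, 55]
  [18, 18, 67, 55, 52, 52]
Answer: row 1 of M^⊗2 = [54, 53, 71, 55, 59, 90]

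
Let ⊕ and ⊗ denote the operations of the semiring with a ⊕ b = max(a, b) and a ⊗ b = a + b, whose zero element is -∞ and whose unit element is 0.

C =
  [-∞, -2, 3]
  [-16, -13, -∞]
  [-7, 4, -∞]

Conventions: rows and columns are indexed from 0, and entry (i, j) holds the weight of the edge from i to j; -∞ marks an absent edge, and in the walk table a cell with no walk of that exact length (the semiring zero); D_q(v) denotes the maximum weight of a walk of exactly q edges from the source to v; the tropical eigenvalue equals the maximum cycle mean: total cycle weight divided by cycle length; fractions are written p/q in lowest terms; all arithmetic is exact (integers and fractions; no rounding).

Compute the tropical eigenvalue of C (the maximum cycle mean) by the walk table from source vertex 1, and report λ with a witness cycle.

q=0: [-∞, 0, -∞]
q=1: [-16, -13, -∞]
q=2: [-29, -18, -13]
q=3: [-20, -9, -26]
Optimal cycle mean attained by: cycle 0->2->0, total 3 + (-7), length 2.
Answer: λ = -2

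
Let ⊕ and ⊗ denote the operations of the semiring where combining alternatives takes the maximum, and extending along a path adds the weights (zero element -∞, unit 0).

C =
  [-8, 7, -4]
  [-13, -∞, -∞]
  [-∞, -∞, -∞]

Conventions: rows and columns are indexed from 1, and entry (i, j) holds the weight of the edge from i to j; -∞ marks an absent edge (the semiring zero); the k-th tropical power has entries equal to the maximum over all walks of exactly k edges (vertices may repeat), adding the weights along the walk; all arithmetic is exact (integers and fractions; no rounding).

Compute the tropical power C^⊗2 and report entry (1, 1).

C^⊗2:
  [-6, -1, -12]
  [-21, -6, -17]
  [-∞, -∞, -∞]
Key observation: the optimum is the walk 1->2->1, with weight 7 + (-13) = -6.
Optimal value attained by: walk 1->2->1.
Answer: (C^⊗2)[1][1] = -6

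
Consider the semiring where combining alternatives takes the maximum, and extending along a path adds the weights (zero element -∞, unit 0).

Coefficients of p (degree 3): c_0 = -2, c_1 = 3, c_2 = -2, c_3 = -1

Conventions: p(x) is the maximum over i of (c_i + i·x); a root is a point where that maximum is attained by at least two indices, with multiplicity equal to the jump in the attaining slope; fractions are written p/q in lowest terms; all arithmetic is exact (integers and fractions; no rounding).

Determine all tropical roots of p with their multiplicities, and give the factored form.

hull edge (i=0, c=-2) to (i=1, c=3): slope 5, span 1
hull edge (i=1, c=3) to (i=3, c=-1): slope -2, span 2
Factored form: p(x) = -1 ⊗ (x ⊕ (-5)) ⊗ (x ⊕ 2) ⊗ (x ⊕ 2)
Answer: roots = -5 (mult 1), 2 (mult 2)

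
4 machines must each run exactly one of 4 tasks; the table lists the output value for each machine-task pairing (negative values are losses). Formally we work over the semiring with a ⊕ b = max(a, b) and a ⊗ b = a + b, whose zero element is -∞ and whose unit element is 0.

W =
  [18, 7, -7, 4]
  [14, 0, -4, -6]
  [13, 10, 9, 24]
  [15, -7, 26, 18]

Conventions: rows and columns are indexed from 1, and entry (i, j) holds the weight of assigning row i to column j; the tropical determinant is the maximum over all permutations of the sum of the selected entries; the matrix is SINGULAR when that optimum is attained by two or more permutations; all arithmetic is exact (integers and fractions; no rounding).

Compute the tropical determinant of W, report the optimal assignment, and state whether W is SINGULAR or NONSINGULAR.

σ = (1, 2, 3, 4): 18 + 0 + 9 + 18 = 45
σ = (1, 2, 4, 3): 18 + 0 + 24 + 26 = 68
σ = (1, 3, 2, 4): 18 + (-4) + 10 + 18 = 42
σ = (1, 3, 4, 2): 18 + (-4) + 24 + (-7) = 31
σ = (1, 4, 2, 3): 18 + (-6) + 10 + 26 = 48
σ = (1, 4, 3, 2): 18 + (-6) + 9 + (-7) = 14
σ = (2, 1, 3, 4): 7 + 14 + 9 + 18 = 48
σ = (2, 1, 4, 3): 7 + 14 + 24 + 26 = 71
σ = (2, 3, 1, 4): 7 + (-4) + 13 + 18 = 34
σ = (2, 3, 4, 1): 7 + (-4) + 24 + 15 = 42
σ = (2, 4, 1, 3): 7 + (-6) + 13 + 26 = 40
σ = (2, 4, 3, 1): 7 + (-6) + 9 + 15 = 25
σ = (3, 1, 2, 4): (-7) + 14 + 10 + 18 = 35
σ = (3, 1, 4, 2): (-7) + 14 + 24 + (-7) = 24
σ = (3, 2, 1, 4): (-7) + 0 + 13 + 18 = 24
σ = (3, 2, 4, 1): (-7) + 0 + 24 + 15 = 32
σ = (3, 4, 1, 2): (-7) + (-6) + 13 + (-7) = -7
σ = (3, 4, 2, 1): (-7) + (-6) + 10 + 15 = 12
σ = (4, 1, 2, 3): 4 + 14 + 10 + 26 = 54
σ = (4, 1, 3, 2): 4 + 14 + 9 + (-7) = 20
σ = (4, 2, 1, 3): 4 + 0 + 13 + 26 = 43
σ = (4, 2, 3, 1): 4 + 0 + 9 + 15 = 28
σ = (4, 3, 1, 2): 4 + (-4) + 13 + (-7) = 6
σ = (4, 3, 2, 1): 4 + (-4) + 10 + 15 = 25
Optimal value attained by: σ = (2, 1, 4, 3).
Answer: det⊕(W) = 71; verdict: NONSINGULAR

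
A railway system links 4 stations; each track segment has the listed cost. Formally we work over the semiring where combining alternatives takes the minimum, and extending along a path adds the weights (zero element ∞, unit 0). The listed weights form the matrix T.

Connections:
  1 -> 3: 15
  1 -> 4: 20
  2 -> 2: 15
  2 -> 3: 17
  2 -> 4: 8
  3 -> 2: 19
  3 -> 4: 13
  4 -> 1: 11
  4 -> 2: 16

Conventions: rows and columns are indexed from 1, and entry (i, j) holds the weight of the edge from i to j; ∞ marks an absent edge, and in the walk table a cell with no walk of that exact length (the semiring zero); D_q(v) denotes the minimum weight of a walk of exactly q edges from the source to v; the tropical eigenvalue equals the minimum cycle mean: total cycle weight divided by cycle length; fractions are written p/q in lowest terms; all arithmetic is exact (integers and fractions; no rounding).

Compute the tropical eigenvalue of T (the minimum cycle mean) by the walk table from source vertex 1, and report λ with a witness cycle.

q=0: [0, ∞, ∞, ∞]
q=1: [∞, ∞, 15, 20]
q=2: [31, 34, ∞, 28]
q=3: [39, 44, 46, 42]
q=4: [53, 58, 54, 52]
Optimal cycle mean attained by: cycle 2->4->2, total 8 + 16, length 2.
Answer: λ = 12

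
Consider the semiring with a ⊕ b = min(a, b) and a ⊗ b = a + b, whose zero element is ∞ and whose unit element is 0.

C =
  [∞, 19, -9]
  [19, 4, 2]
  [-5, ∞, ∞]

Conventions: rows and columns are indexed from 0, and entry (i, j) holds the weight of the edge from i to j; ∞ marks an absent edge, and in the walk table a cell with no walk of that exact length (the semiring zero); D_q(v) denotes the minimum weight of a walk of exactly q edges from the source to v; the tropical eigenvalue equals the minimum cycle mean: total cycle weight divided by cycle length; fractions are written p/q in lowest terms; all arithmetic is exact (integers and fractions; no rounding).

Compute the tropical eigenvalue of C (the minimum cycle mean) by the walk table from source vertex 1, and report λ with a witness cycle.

q=0: [∞, 0, ∞]
q=1: [19, 4, 2]
q=2: [-3, 8, 6]
q=3: [1, 12, -12]
Optimal cycle mean attained by: cycle 0->2->0, total (-9) + (-5), length 2.
Answer: λ = -7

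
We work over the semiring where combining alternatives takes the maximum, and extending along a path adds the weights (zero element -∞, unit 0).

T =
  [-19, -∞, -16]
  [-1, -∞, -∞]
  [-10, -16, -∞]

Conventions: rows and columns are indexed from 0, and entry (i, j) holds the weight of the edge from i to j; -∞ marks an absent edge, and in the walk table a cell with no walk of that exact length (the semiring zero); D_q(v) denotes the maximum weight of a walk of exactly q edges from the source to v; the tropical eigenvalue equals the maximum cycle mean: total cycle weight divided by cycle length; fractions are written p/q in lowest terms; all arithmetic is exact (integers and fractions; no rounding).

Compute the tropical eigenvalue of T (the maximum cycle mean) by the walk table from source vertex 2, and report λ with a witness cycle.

q=0: [-∞, -∞, 0]
q=1: [-10, -16, -∞]
q=2: [-17, -∞, -26]
q=3: [-36, -42, -33]
Optimal cycle mean attained by: cycle 0->2->1->0, total (-16) + (-16) + (-1), length 3.
Answer: λ = -11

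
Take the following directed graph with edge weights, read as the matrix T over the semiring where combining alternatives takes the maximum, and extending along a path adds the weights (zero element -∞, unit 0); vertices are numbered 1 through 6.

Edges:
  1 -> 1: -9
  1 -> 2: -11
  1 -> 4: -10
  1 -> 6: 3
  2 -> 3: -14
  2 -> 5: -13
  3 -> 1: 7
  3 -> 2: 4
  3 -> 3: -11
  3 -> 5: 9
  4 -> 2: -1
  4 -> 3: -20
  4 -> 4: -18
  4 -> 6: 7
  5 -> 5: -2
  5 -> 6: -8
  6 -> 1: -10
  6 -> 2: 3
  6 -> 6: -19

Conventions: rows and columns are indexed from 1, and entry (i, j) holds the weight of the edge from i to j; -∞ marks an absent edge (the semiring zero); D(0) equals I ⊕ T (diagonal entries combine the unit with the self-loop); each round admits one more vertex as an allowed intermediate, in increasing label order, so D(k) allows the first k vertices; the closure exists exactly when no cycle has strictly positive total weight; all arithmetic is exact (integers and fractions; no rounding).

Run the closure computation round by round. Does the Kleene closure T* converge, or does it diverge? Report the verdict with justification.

D(0):
  [0, -11, -∞, -10, -∞, 3]
  [-∞, 0, -14, -∞, -13, -∞]
  [7, 4, 0, -∞, 9, -∞]
  [-∞, -1, -20, 0, -∞, 7]
  [-∞, -∞, -∞, -∞, 0, -8]
  [-10, 3, -∞, -∞, -∞, 0]
D(1):
  [0, -11, -∞, -10, -∞, 3]
  [-∞, 0, -14, -∞, -13, -∞]
  [7, 4, 0, -3, 9, 10]
  [-∞, -1, -20, 0, -∞, 7]
  [-∞, -∞, -∞, -∞, 0, -8]
  [-10, 3, -∞, -20, -∞, 0]
D(2):
  [0, -11, -25, -10, -24, 3]
  [-∞, 0, -14, -∞, -13, -∞]
  [7, 4, 0, -3, 9, 10]
  [-∞, -1, -15, 0, -14, 7]
  [-∞, -∞, -∞, -∞, 0, -8]
  [-10, 3, -11, -20, -10, 0]
D(3):
  [0, -11, -25, -10, -16, 3]
  [-7, 0, -14, -17, -5, -4]
  [7, 4, 0, -3, 9, 10]
  [-8, -1, -15, 0, -6, 7]
  [-∞, -∞, -∞, -∞, 0, -8]
  [-4, 3, -11, -14, -2, 0]
D(4):
  [0, -11, -25, -10, -16, 3]
  [-7, 0, -14, -17, -5, -4]
  [7, 4, 0, -3, 9, 10]
  [-8, -1, -15, 0, -6, 7]
  [-∞, -∞, -∞, -∞, 0, -8]
  [-4, 3, -11, -14, -2, 0]
D(5):
  [0, -11, -25, -10, -16, 3]
  [-7, 0, -14, -17, -5, -4]
  [7, 4, 0, -3, 9, 10]
  [-8, -1, -15, 0, -6, 7]
  [-∞, -∞, -∞, -∞, 0, -8]
  [-4, 3, -11, -14, -2, 0]
D(6):
  [0, 6, -8, -10, 1, 3]
  [-7, 0, -14, -17, -5, -4]
  [7, 13, 0, -3, 9, 10]
  [3, 10, -4, 0, 5, 7]
  [-12, -5, -19, -22, 0, -8]
  [-4, 3, -11, -14, -2, 0]
Key observation: every diagonal entry stays at the unit through all rounds, so no improving cycle exists.
Answer: CONVERGES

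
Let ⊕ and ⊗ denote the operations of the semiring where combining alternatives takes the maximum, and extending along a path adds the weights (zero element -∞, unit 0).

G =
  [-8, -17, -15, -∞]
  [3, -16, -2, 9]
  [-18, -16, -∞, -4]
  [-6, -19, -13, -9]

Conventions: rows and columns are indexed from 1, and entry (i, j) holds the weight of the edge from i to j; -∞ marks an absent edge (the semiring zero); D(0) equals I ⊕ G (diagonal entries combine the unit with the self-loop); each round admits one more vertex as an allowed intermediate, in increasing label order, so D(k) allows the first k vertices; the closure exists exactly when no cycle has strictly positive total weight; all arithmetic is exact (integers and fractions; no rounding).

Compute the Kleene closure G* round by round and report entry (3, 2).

D(0):
  [0, -17, -15, -∞]
  [3, 0, -2, 9]
  [-18, -16, 0, -4]
  [-6, -19, -13, 0]
D(1):
  [0, -17, -15, -∞]
  [3, 0, -2, 9]
  [-18, -16, 0, -4]
  [-6, -19, -13, 0]
D(2):
  [0, -17, -15, -8]
  [3, 0, -2, 9]
  [-13, -16, 0, -4]
  [-6, -19, -13, 0]
D(3):
  [0, -17, -15, -8]
  [3, 0, -2, 9]
  [-13, -16, 0, -4]
  [-6, -19, -13, 0]
D(4):
  [0, -17, -15, -8]
  [3, 0, -2, 9]
  [-10, -16, 0, -4]
  [-6, -19, -13, 0]
Answer: G*[3][2] = -16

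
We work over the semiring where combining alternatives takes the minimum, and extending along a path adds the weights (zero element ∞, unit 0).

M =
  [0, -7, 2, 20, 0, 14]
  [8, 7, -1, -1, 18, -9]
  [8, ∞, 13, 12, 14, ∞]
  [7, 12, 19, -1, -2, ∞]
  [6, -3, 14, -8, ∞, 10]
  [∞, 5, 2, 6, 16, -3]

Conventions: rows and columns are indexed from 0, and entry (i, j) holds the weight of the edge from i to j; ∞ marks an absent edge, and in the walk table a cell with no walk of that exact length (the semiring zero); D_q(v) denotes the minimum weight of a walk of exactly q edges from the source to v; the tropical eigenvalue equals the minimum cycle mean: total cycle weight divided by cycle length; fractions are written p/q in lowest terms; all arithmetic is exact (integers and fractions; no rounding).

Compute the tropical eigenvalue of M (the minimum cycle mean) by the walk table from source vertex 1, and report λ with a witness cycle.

q=0: [∞, 0, ∞, ∞, ∞, ∞]
q=1: [8, 7, -1, -1, 18, -9]
q=2: [6, -4, -7, -3, -3, -12]
q=3: [1, -7, -10, -11, -5, -15]
q=4: [-4, -10, -13, -13, -13, -18]
q=5: [-7, -16, -16, -21, -15, -21]
q=6: [-14, -18, -19, -23, -23, -25]
Optimal cycle mean attained by: cycle 3->4->3, total (-2) + (-8), length 2.
Answer: λ = -5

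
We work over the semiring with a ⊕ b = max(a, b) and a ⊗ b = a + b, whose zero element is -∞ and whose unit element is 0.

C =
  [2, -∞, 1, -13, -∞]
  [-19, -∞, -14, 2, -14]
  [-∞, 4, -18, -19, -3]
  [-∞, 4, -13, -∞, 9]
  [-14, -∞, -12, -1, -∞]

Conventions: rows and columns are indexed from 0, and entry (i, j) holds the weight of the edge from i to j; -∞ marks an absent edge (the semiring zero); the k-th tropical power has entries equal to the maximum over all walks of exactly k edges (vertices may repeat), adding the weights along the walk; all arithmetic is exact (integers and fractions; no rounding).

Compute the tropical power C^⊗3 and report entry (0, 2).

C^⊗2:
  [4, 5, 3, -11, -2]
  [-17, 6, -11, -15, 11]
  [-15, -14, -10, 6, -10]
  [-5, -9, -3, 8, -10]
  [-12, 3, -13, -27, 8]
C^⊗3:
  [6, 7, 5, 7, 0]
  [-3, -7, -1, 10, -6]
  [-13, 10, -7, -11, 15]
  [-3, 12, -4, -7, 17]
  [-6, -9, -4, 7, -11]
Key observation: the optimum is the walk 0->0->0->2, with weight 2 + 2 + 1 = 5.
Optimal value attained by: walk 0->0->0->2.
Answer: (C^⊗3)[0][2] = 5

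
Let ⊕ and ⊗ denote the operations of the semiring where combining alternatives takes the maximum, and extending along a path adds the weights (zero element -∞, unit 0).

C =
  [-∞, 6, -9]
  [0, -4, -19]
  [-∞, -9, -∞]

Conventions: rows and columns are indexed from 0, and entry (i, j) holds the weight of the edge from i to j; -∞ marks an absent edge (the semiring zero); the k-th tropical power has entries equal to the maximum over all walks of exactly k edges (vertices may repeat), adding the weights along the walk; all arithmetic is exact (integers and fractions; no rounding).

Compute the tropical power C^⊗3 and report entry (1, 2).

C^⊗2:
  [6, 2, -13]
  [-4, 6, -9]
  [-9, -13, -28]
C^⊗3:
  [2, 12, -3]
  [6, 2, -13]
  [-13, -3, -18]
Key observation: the optimum is the walk 1->0->1->2, with weight 0 + 6 + (-19) = -13.
Optimal value attained by: walk 1->0->1->2.
Answer: (C^⊗3)[1][2] = -13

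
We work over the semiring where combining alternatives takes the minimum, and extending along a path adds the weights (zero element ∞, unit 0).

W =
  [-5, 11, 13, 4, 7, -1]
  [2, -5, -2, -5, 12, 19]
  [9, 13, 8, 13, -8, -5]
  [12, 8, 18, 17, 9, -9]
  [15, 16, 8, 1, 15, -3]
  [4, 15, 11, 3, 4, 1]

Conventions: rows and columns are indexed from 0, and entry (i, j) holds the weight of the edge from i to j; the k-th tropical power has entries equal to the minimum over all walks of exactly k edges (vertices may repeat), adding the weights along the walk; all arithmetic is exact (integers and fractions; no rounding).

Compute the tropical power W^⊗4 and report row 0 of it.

W^⊗2:
  [-10, 6, 8, -1, 2, -6]
  [-3, -10, -7, -10, -10, -14]
  [-1, 8, 0, -7, -1, -11]
  [-5, 3, 2, -6, -5, -8]
  [1, 9, 8, 0, 0, -8]
  [-1, 10, 12, 4, 3, -6]
W^⊗3:
  [-15, 1, 3, -6, -3, -11]
  [-10, -15, -12, -15, -15, -19]
  [-7, 1, 0, -8, -8, -16]
  [-10, -2, 1, -5, -6, -15]
  [-4, 4, 3, -5, -4, -9]
  [-6, 5, 5, -3, -2, -5]
W^⊗4:
  [-20, -4, -2, -11, -8, -16]
  [-15, -20, -17, -20, -20, -24]
  [-12, -4, -5, -13, -12, -17]
  [-15, -7, -4, -12, -11, -14]
  [-9, -1, 2, -6, -5, -14]
  [-11, 0, 3, -2, -3, -12]
Answer: row 0 of W^⊗4 = [-20, -4, -2, -11, -8, -16]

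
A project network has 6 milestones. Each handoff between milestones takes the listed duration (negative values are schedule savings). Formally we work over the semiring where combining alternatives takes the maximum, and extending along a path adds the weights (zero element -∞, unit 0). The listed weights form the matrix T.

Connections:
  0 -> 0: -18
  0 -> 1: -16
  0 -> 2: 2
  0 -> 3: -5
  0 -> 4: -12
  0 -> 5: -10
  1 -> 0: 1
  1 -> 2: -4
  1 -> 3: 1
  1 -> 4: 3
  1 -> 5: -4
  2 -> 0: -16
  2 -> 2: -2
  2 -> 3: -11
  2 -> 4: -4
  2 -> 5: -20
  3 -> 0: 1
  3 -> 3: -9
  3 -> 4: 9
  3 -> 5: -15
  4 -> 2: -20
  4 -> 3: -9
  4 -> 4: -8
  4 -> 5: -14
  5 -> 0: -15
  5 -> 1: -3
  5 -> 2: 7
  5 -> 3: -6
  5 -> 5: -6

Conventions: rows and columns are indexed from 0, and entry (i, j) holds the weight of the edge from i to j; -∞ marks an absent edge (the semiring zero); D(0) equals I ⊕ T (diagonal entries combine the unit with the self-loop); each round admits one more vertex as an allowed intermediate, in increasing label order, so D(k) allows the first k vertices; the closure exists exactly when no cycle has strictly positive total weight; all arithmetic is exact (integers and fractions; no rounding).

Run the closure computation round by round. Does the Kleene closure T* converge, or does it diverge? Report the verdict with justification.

D(0):
  [0, -16, 2, -5, -12, -10]
  [1, 0, -4, 1, 3, -4]
  [-16, -∞, 0, -11, -4, -20]
  [1, -∞, -∞, 0, 9, -15]
  [-∞, -∞, -20, -9, 0, -14]
  [-15, -3, 7, -6, -∞, 0]
D(1):
  [0, -16, 2, -5, -12, -10]
  [1, 0, 3, 1, 3, -4]
  [-16, -32, 0, -11, -4, -20]
  [1, -15, 3, 0, 9, -9]
  [-∞, -∞, -20, -9, 0, -14]
  [-15, -3, 7, -6, -27, 0]
D(2):
  [0, -16, 2, -5, -12, -10]
  [1, 0, 3, 1, 3, -4]
  [-16, -32, 0, -11, -4, -20]
  [1, -15, 3, 0, 9, -9]
  [-∞, -∞, -20, -9, 0, -14]
  [-2, -3, 7, -2, 0, 0]
D(3):
  [0, -16, 2, -5, -2, -10]
  [1, 0, 3, 1, 3, -4]
  [-16, -32, 0, -11, -4, -20]
  [1, -15, 3, 0, 9, -9]
  [-36, -52, -20, -9, 0, -14]
  [-2, -3, 7, -2, 3, 0]
D(4):
  [0, -16, 2, -5, 4, -10]
  [2, 0, 4, 1, 10, -4]
  [-10, -26, 0, -11, -2, -20]
  [1, -15, 3, 0, 9, -9]
  [-8, -24, -6, -9, 0, -14]
  [-1, -3, 7, -2, 7, 0]
D(5):
  [0, -16, 2, -5, 4, -10]
  [2, 0, 4, 1, 10, -4]
  [-10, -26, 0, -11, -2, -16]
  [1, -15, 3, 0, 9, -5]
  [-8, -24, -6, -9, 0, -14]
  [-1, -3, 7, -2, 7, 0]
D(6):
  [0, -13, 2, -5, 4, -10]
  [2, 0, 4, 1, 10, -4]
  [-10, -19, 0, -11, -2, -16]
  [1, -8, 3, 0, 9, -5]
  [-8, -17, -6, -9, 0, -14]
  [-1, -3, 7, -2, 7, 0]
Key observation: every diagonal entry stays at the unit through all rounds, so no improving cycle exists.
Answer: CONVERGES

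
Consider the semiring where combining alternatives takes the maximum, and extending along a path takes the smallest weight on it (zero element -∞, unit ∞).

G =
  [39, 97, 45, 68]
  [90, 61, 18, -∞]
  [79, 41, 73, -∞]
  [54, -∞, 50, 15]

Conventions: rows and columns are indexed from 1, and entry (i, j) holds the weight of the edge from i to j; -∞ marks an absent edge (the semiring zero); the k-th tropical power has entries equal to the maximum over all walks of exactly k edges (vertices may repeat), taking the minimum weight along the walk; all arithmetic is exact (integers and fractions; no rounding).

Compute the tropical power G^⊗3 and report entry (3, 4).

G^⊗2:
  [90, 61, 50, 39]
  [61, 90, 45, 68]
  [73, 79, 73, 68]
  [50, 54, 50, 54]
G^⊗3:
  [61, 90, 50, 68]
  [90, 61, 50, 61]
  [79, 73, 73, 68]
  [54, 54, 50, 50]
Key observation: the optimum is the walk 3->3->1->4, with weight 73 min 79 min 68 = 68.
Optimal value attained by: walk 3->3->1->4.
Answer: (G^⊗3)[3][4] = 68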